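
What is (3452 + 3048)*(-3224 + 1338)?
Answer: -12259000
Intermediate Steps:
(3452 + 3048)*(-3224 + 1338) = 6500*(-1886) = -12259000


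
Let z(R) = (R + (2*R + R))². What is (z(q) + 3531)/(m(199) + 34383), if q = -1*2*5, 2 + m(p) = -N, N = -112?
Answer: 5131/34493 ≈ 0.14875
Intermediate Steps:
m(p) = 110 (m(p) = -2 - 1*(-112) = -2 + 112 = 110)
q = -10 (q = -2*5 = -10)
z(R) = 16*R² (z(R) = (R + 3*R)² = (4*R)² = 16*R²)
(z(q) + 3531)/(m(199) + 34383) = (16*(-10)² + 3531)/(110 + 34383) = (16*100 + 3531)/34493 = (1600 + 3531)*(1/34493) = 5131*(1/34493) = 5131/34493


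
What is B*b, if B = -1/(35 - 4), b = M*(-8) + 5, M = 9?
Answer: 67/31 ≈ 2.1613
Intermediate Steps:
b = -67 (b = 9*(-8) + 5 = -72 + 5 = -67)
B = -1/31 ≈ -0.032258
B*b = -1/31*(-67) = 67/31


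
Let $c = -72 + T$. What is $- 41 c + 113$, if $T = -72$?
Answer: $6017$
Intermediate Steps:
$c = -144$ ($c = -72 - 72 = -144$)
$- 41 c + 113 = \left(-41\right) \left(-144\right) + 113 = 5904 + 113 = 6017$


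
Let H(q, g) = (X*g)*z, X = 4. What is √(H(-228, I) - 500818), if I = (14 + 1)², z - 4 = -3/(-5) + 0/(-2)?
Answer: I*√496678 ≈ 704.75*I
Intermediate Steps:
z = 23/5 (z = 4 + (-3/(-5) + 0/(-2)) = 4 + (-3*(-⅕) + 0*(-½)) = 4 + (⅗ + 0) = 4 + ⅗ = 23/5 ≈ 4.6000)
I = 225 (I = 15² = 225)
H(q, g) = 92*g/5 (H(q, g) = (4*g)*(23/5) = 92*g/5)
√(H(-228, I) - 500818) = √((92/5)*225 - 500818) = √(4140 - 500818) = √(-496678) = I*√496678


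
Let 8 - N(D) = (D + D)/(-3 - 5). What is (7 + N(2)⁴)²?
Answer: 6994478689/256 ≈ 2.7322e+7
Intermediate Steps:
N(D) = 8 + D/4 (N(D) = 8 - (D + D)/(-3 - 5) = 8 - 2*D/(-8) = 8 - 2*D*(-1)/8 = 8 - (-1)*D/4 = 8 + D/4)
(7 + N(2)⁴)² = (7 + (8 + (¼)*2)⁴)² = (7 + (8 + ½)⁴)² = (7 + (17/2)⁴)² = (7 + 83521/16)² = (83633/16)² = 6994478689/256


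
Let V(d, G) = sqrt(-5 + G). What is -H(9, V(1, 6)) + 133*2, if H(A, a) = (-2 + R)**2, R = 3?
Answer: 265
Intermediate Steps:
H(A, a) = 1 (H(A, a) = (-2 + 3)**2 = 1**2 = 1)
-H(9, V(1, 6)) + 133*2 = -1*1 + 133*2 = -1 + 266 = 265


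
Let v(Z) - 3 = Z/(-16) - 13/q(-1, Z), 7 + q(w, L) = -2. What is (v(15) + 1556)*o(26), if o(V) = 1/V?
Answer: 224569/3744 ≈ 59.981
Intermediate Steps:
q(w, L) = -9 (q(w, L) = -7 - 2 = -9)
v(Z) = 40/9 - Z/16 (v(Z) = 3 + (Z/(-16) - 13/(-9)) = 3 + (Z*(-1/16) - 13*(-1/9)) = 3 + (-Z/16 + 13/9) = 3 + (13/9 - Z/16) = 40/9 - Z/16)
(v(15) + 1556)*o(26) = ((40/9 - 1/16*15) + 1556)/26 = ((40/9 - 15/16) + 1556)*(1/26) = (505/144 + 1556)*(1/26) = (224569/144)*(1/26) = 224569/3744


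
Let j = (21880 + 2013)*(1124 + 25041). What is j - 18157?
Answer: 625142188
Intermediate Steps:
j = 625160345 (j = 23893*26165 = 625160345)
j - 18157 = 625160345 - 18157 = 625142188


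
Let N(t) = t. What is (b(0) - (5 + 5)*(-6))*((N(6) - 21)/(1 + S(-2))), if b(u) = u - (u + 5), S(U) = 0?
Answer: -825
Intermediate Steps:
b(u) = -5 (b(u) = u - (5 + u) = u + (-5 - u) = -5)
(b(0) - (5 + 5)*(-6))*((N(6) - 21)/(1 + S(-2))) = (-5 - (5 + 5)*(-6))*((6 - 21)/(1 + 0)) = (-5 - 1*10*(-6))*(-15/1) = (-5 - 10*(-6))*(-15*1) = (-5 + 60)*(-15) = 55*(-15) = -825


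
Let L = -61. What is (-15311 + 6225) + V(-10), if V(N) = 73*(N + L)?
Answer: -14269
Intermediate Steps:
V(N) = -4453 + 73*N (V(N) = 73*(N - 61) = 73*(-61 + N) = -4453 + 73*N)
(-15311 + 6225) + V(-10) = (-15311 + 6225) + (-4453 + 73*(-10)) = -9086 + (-4453 - 730) = -9086 - 5183 = -14269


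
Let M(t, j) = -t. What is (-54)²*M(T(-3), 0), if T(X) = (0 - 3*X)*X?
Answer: 78732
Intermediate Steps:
T(X) = -3*X² (T(X) = (-3*X)*X = -3*X²)
(-54)²*M(T(-3), 0) = (-54)²*(-(-3)*(-3)²) = 2916*(-(-3)*9) = 2916*(-1*(-27)) = 2916*27 = 78732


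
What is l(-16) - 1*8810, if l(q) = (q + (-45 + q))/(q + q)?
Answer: -281843/32 ≈ -8807.6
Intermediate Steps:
l(q) = (-45 + 2*q)/(2*q) (l(q) = (-45 + 2*q)/((2*q)) = (-45 + 2*q)*(1/(2*q)) = (-45 + 2*q)/(2*q))
l(-16) - 1*8810 = (-45/2 - 16)/(-16) - 1*8810 = -1/16*(-77/2) - 8810 = 77/32 - 8810 = -281843/32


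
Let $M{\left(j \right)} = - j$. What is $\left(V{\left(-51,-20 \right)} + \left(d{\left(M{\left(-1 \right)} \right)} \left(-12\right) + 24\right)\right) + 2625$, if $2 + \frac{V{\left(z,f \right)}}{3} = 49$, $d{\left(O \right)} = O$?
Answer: $2778$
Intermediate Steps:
$V{\left(z,f \right)} = 141$ ($V{\left(z,f \right)} = -6 + 3 \cdot 49 = -6 + 147 = 141$)
$\left(V{\left(-51,-20 \right)} + \left(d{\left(M{\left(-1 \right)} \right)} \left(-12\right) + 24\right)\right) + 2625 = \left(141 + \left(\left(-1\right) \left(-1\right) \left(-12\right) + 24\right)\right) + 2625 = \left(141 + \left(1 \left(-12\right) + 24\right)\right) + 2625 = \left(141 + \left(-12 + 24\right)\right) + 2625 = \left(141 + 12\right) + 2625 = 153 + 2625 = 2778$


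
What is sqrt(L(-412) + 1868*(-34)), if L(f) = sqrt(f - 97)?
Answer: sqrt(-63512 + I*sqrt(509)) ≈ 0.0448 + 252.02*I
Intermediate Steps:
L(f) = sqrt(-97 + f)
sqrt(L(-412) + 1868*(-34)) = sqrt(sqrt(-97 - 412) + 1868*(-34)) = sqrt(sqrt(-509) - 63512) = sqrt(I*sqrt(509) - 63512) = sqrt(-63512 + I*sqrt(509))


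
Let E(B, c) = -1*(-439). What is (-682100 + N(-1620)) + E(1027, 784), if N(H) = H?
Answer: -683281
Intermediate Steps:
E(B, c) = 439
(-682100 + N(-1620)) + E(1027, 784) = (-682100 - 1620) + 439 = -683720 + 439 = -683281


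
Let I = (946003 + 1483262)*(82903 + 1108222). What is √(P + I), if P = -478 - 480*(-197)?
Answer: √2893558367207 ≈ 1.7010e+6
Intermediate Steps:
P = 94082 (P = -478 + 94560 = 94082)
I = 2893558273125 (I = 2429265*1191125 = 2893558273125)
√(P + I) = √(94082 + 2893558273125) = √2893558367207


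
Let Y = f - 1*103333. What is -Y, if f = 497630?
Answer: -394297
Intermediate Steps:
Y = 394297 (Y = 497630 - 1*103333 = 497630 - 103333 = 394297)
-Y = -1*394297 = -394297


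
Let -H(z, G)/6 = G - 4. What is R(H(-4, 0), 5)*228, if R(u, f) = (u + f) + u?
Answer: 12084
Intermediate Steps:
H(z, G) = 24 - 6*G (H(z, G) = -6*(G - 4) = -6*(-4 + G) = 24 - 6*G)
R(u, f) = f + 2*u (R(u, f) = (f + u) + u = f + 2*u)
R(H(-4, 0), 5)*228 = (5 + 2*(24 - 6*0))*228 = (5 + 2*(24 + 0))*228 = (5 + 2*24)*228 = (5 + 48)*228 = 53*228 = 12084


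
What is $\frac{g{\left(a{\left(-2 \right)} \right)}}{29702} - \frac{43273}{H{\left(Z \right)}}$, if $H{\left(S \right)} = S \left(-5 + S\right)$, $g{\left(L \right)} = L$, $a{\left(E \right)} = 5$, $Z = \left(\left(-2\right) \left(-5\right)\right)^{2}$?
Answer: $- \frac{642623573}{141084500} \approx -4.5549$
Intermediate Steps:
$Z = 100$ ($Z = 10^{2} = 100$)
$\frac{g{\left(a{\left(-2 \right)} \right)}}{29702} - \frac{43273}{H{\left(Z \right)}} = \frac{5}{29702} - \frac{43273}{100 \left(-5 + 100\right)} = 5 \cdot \frac{1}{29702} - \frac{43273}{100 \cdot 95} = \frac{5}{29702} - \frac{43273}{9500} = - \frac{642623573}{141084500}$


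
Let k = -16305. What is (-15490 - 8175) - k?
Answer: -7360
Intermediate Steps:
(-15490 - 8175) - k = (-15490 - 8175) - 1*(-16305) = -23665 + 16305 = -7360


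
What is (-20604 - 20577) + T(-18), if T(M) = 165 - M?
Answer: -40998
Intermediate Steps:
(-20604 - 20577) + T(-18) = (-20604 - 20577) + (165 - 1*(-18)) = -41181 + (165 + 18) = -41181 + 183 = -40998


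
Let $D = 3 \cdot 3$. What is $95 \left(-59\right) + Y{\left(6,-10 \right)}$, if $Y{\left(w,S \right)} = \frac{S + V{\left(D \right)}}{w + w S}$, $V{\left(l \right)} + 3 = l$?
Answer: $- \frac{151333}{27} \approx -5604.9$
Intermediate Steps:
$D = 9$
$V{\left(l \right)} = -3 + l$
$Y{\left(w,S \right)} = \frac{6 + S}{w + S w}$ ($Y{\left(w,S \right)} = \frac{S + \left(-3 + 9\right)}{w + w S} = \frac{S + 6}{w + S w} = \frac{6 + S}{w + S w}$)
$95 \left(-59\right) + Y{\left(6,-10 \right)} = 95 \left(-59\right) + \frac{6 - 10}{6 \left(1 - 10\right)} = -5605 + \frac{1}{6} \frac{1}{-9} \left(-4\right) = -5605 + \frac{1}{6} \left(- \frac{1}{9}\right) \left(-4\right) = -5605 + \frac{2}{27} = - \frac{151333}{27}$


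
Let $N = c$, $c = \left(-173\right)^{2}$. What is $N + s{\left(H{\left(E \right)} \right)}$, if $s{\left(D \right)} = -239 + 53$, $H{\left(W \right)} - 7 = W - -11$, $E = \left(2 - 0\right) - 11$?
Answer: $29743$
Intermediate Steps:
$E = -9$ ($E = \left(2 + 0\right) - 11 = 2 - 11 = -9$)
$H{\left(W \right)} = 18 + W$ ($H{\left(W \right)} = 7 + \left(W - -11\right) = 7 + \left(W + 11\right) = 7 + \left(11 + W\right) = 18 + W$)
$c = 29929$
$N = 29929$
$s{\left(D \right)} = -186$
$N + s{\left(H{\left(E \right)} \right)} = 29929 - 186 = 29743$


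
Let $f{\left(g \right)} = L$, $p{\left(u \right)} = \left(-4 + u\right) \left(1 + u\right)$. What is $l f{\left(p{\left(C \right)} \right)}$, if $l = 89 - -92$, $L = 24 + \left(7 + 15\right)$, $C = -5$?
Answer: $8326$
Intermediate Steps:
$p{\left(u \right)} = \left(1 + u\right) \left(-4 + u\right)$
$L = 46$ ($L = 24 + 22 = 46$)
$f{\left(g \right)} = 46$
$l = 181$ ($l = 89 + 92 = 181$)
$l f{\left(p{\left(C \right)} \right)} = 181 \cdot 46 = 8326$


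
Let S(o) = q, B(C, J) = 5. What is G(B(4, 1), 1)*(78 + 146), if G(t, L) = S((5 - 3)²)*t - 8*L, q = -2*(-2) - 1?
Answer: 1568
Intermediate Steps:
q = 3 (q = 4 - 1 = 3)
S(o) = 3
G(t, L) = -8*L + 3*t (G(t, L) = 3*t - 8*L = -8*L + 3*t)
G(B(4, 1), 1)*(78 + 146) = (-8*1 + 3*5)*(78 + 146) = (-8 + 15)*224 = 7*224 = 1568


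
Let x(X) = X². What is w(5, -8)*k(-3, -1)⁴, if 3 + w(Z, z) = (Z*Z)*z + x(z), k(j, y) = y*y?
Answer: -139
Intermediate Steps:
k(j, y) = y²
w(Z, z) = -3 + z² + z*Z² (w(Z, z) = -3 + ((Z*Z)*z + z²) = -3 + (Z²*z + z²) = -3 + (z*Z² + z²) = -3 + (z² + z*Z²) = -3 + z² + z*Z²)
w(5, -8)*k(-3, -1)⁴ = (-3 + (-8)² - 8*5²)*((-1)²)⁴ = (-3 + 64 - 8*25)*1⁴ = (-3 + 64 - 200)*1 = -139*1 = -139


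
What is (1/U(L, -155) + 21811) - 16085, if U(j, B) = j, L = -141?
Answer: 807365/141 ≈ 5726.0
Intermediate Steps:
(1/U(L, -155) + 21811) - 16085 = (1/(-141) + 21811) - 16085 = (-1/141 + 21811) - 16085 = 3075350/141 - 16085 = 807365/141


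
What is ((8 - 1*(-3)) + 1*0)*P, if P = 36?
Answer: 396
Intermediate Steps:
((8 - 1*(-3)) + 1*0)*P = ((8 - 1*(-3)) + 1*0)*36 = ((8 + 3) + 0)*36 = (11 + 0)*36 = 11*36 = 396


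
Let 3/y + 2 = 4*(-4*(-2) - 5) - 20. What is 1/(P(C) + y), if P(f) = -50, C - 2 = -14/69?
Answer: -10/503 ≈ -0.019881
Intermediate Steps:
C = 124/69 (C = 2 - 14/69 = 124/69 ≈ 1.7971)
y = -3/10 (y = 3/(-2 + (4*(-4*(-2) - 5) - 20)) = 3/(-2 + (4*(8 - 5) - 20)) = 3/(-2 + (4*3 - 20)) = 3/(-2 + (12 - 20)) = 3/(-2 - 8) = 3/(-10) = 3*(-⅒) = -3/10 ≈ -0.30000)
1/(P(C) + y) = 1/(-50 - 3/10) = 1/(-503/10) = -10/503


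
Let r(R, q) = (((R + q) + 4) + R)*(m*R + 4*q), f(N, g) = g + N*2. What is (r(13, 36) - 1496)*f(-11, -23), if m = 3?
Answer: -476190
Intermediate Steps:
f(N, g) = g + 2*N
r(R, q) = (3*R + 4*q)*(4 + q + 2*R) (r(R, q) = (((R + q) + 4) + R)*(3*R + 4*q) = ((4 + R + q) + R)*(3*R + 4*q) = (4 + q + 2*R)*(3*R + 4*q) = (3*R + 4*q)*(4 + q + 2*R))
(r(13, 36) - 1496)*f(-11, -23) = ((4*36**2 + 6*13**2 + 12*13 + 16*36 + 11*13*36) - 1496)*(-23 + 2*(-11)) = ((4*1296 + 6*169 + 156 + 576 + 5148) - 1496)*(-23 - 22) = ((5184 + 1014 + 156 + 576 + 5148) - 1496)*(-45) = (12078 - 1496)*(-45) = 10582*(-45) = -476190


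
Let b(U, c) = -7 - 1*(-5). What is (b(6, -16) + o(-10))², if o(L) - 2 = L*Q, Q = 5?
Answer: 2500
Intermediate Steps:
b(U, c) = -2 (b(U, c) = -7 + 5 = -2)
o(L) = 2 + 5*L (o(L) = 2 + L*5 = 2 + 5*L)
(b(6, -16) + o(-10))² = (-2 + (2 + 5*(-10)))² = (-2 + (2 - 50))² = (-2 - 48)² = (-50)² = 2500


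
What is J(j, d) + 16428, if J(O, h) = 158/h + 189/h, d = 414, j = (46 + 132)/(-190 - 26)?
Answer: 6801539/414 ≈ 16429.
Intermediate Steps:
j = -89/108 (j = 178/(-216) = 178*(-1/216) = -89/108 ≈ -0.82407)
J(O, h) = 347/h
J(j, d) + 16428 = 347/414 + 16428 = 6801539/414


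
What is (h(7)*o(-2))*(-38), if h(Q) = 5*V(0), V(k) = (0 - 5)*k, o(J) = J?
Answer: 0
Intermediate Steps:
V(k) = -5*k
h(Q) = 0 (h(Q) = 5*(-5*0) = 5*0 = 0)
(h(7)*o(-2))*(-38) = (0*(-2))*(-38) = 0*(-38) = 0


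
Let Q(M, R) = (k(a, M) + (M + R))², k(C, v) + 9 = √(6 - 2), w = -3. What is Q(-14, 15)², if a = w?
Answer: 1296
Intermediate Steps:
a = -3
k(C, v) = -7 (k(C, v) = -9 + √(6 - 2) = -9 + √4 = -9 + 2 = -7)
Q(M, R) = (-7 + M + R)² (Q(M, R) = (-7 + (M + R))² = (-7 + M + R)²)
Q(-14, 15)² = ((-7 - 14 + 15)²)² = ((-6)²)² = 36² = 1296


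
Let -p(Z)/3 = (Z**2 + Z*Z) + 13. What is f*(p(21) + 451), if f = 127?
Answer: -283718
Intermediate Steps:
p(Z) = -39 - 6*Z**2 (p(Z) = -3*((Z**2 + Z*Z) + 13) = -3*((Z**2 + Z**2) + 13) = -3*(2*Z**2 + 13) = -3*(13 + 2*Z**2) = -39 - 6*Z**2)
f*(p(21) + 451) = 127*((-39 - 6*21**2) + 451) = 127*((-39 - 6*441) + 451) = 127*((-39 - 2646) + 451) = 127*(-2685 + 451) = 127*(-2234) = -283718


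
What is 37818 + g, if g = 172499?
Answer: 210317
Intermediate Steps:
37818 + g = 37818 + 172499 = 210317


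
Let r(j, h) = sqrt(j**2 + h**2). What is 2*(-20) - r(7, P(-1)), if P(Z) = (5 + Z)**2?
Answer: -40 - sqrt(305) ≈ -57.464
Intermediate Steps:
r(j, h) = sqrt(h**2 + j**2)
2*(-20) - r(7, P(-1)) = 2*(-20) - sqrt(((5 - 1)**2)**2 + 7**2) = -40 - sqrt((4**2)**2 + 49) = -40 - sqrt(16**2 + 49) = -40 - sqrt(256 + 49) = -40 - sqrt(305)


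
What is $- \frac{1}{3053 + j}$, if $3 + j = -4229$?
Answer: $\frac{1}{1179} \approx 0.00084818$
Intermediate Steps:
$j = -4232$ ($j = -3 - 4229 = -4232$)
$- \frac{1}{3053 + j} = - \frac{1}{3053 - 4232} = - \frac{1}{-1179} = \left(-1\right) \left(- \frac{1}{1179}\right) = \frac{1}{1179}$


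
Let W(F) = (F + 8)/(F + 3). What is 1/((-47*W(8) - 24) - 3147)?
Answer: -11/35633 ≈ -0.00030870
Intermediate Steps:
W(F) = (8 + F)/(3 + F)
1/((-47*W(8) - 24) - 3147) = 1/((-47*(8 + 8)/(3 + 8) - 24) - 3147) = 1/((-47*16/11 - 24) - 3147) = 1/((-752/11 - 24) - 3147) = 1/(-1016/11 - 3147) = 1/(-35633/11) = -11/35633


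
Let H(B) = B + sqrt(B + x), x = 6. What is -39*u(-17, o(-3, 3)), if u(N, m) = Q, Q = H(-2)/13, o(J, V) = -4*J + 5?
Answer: 0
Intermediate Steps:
H(B) = B + sqrt(6 + B) (H(B) = B + sqrt(B + 6) = B + sqrt(6 + B))
o(J, V) = 5 - 4*J
Q = 0 (Q = (-2 + sqrt(6 - 2))/13 = (-2 + sqrt(4))*(1/13) = (-2 + 2)*(1/13) = 0*(1/13) = 0)
u(N, m) = 0
-39*u(-17, o(-3, 3)) = -39*0 = 0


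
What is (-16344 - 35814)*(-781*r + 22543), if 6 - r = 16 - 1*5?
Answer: -1379474784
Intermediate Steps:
r = -5 (r = 6 - (16 - 1*5) = 6 - (16 - 5) = 6 - 1*11 = 6 - 11 = -5)
(-16344 - 35814)*(-781*r + 22543) = (-16344 - 35814)*(-781*(-5) + 22543) = -52158*(3905 + 22543) = -52158*26448 = -1379474784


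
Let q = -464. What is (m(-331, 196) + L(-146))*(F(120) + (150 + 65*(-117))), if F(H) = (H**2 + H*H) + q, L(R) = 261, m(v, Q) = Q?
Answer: 9542617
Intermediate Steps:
F(H) = -464 + 2*H**2 (F(H) = (H**2 + H*H) - 464 = (H**2 + H**2) - 464 = 2*H**2 - 464 = -464 + 2*H**2)
(m(-331, 196) + L(-146))*(F(120) + (150 + 65*(-117))) = (196 + 261)*((-464 + 2*120**2) + (150 + 65*(-117))) = 457*((-464 + 2*14400) + (150 - 7605)) = 457*((-464 + 28800) - 7455) = 457*(28336 - 7455) = 457*20881 = 9542617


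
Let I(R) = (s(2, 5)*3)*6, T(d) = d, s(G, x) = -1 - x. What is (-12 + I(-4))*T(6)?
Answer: -720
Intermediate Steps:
I(R) = -108 (I(R) = ((-1 - 1*5)*3)*6 = ((-1 - 5)*3)*6 = -6*3*6 = -18*6 = -108)
(-12 + I(-4))*T(6) = (-12 - 108)*6 = -120*6 = -720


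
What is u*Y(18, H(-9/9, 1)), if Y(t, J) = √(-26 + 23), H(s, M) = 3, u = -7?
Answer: -7*I*√3 ≈ -12.124*I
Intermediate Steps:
Y(t, J) = I*√3 (Y(t, J) = √(-3) = I*√3)
u*Y(18, H(-9/9, 1)) = -7*I*√3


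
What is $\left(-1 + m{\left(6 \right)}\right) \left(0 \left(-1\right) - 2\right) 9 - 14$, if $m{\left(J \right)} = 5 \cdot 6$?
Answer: $-536$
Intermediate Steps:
$m{\left(J \right)} = 30$
$\left(-1 + m{\left(6 \right)}\right) \left(0 \left(-1\right) - 2\right) 9 - 14 = \left(-1 + 30\right) \left(0 \left(-1\right) - 2\right) 9 - 14 = 29 \left(0 - 2\right) 9 - 14 = 29 \left(-2\right) 9 - 14 = \left(-58\right) 9 - 14 = -522 - 14 = -536$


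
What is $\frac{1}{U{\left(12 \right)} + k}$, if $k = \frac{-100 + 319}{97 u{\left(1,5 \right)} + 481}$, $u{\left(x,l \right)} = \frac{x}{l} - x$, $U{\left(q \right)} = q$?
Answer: $\frac{2017}{25299} \approx 0.079726$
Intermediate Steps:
$u{\left(x,l \right)} = - x + \frac{x}{l}$
$k = \frac{1095}{2017}$ ($k = \frac{-100 + 319}{97 \left(\left(-1\right) 1 + 1 \cdot \frac{1}{5}\right) + 481} = \frac{219}{97 \left(-1 + 1 \cdot \frac{1}{5}\right) + 481} = \frac{219}{97 \left(-1 + \frac{1}{5}\right) + 481} = \frac{219}{97 \left(- \frac{4}{5}\right) + 481} = \frac{219}{- \frac{388}{5} + 481} = \frac{219}{\frac{2017}{5}} = 219 \cdot \frac{5}{2017} = \frac{1095}{2017} \approx 0.54289$)
$\frac{1}{U{\left(12 \right)} + k} = \frac{1}{12 + \frac{1095}{2017}} = \frac{1}{\frac{25299}{2017}} = \frac{2017}{25299}$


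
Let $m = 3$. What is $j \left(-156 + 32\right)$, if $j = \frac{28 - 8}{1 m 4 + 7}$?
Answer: $- \frac{2480}{19} \approx -130.53$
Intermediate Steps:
$j = \frac{20}{19}$ ($j = \frac{28 - 8}{1 \cdot 3 \cdot 4 + 7} = \frac{20}{3 \cdot 4 + 7} = \frac{20}{12 + 7} = \frac{20}{19} \approx 1.0526$)
$j \left(-156 + 32\right) = \frac{20 \left(-156 + 32\right)}{19} = \frac{20}{19} \left(-124\right) = - \frac{2480}{19}$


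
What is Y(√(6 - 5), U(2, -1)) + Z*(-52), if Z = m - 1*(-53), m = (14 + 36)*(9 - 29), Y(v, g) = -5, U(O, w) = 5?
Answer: 49239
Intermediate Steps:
m = -1000 (m = 50*(-20) = -1000)
Z = -947 (Z = -1000 - 1*(-53) = -1000 + 53 = -947)
Y(√(6 - 5), U(2, -1)) + Z*(-52) = -5 - 947*(-52) = -5 + 49244 = 49239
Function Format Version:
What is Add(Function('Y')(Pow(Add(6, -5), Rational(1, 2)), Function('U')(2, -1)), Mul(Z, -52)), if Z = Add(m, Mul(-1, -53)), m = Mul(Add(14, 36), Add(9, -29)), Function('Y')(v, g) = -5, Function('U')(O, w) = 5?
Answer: 49239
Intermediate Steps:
m = -1000 (m = Mul(50, -20) = -1000)
Z = -947 (Z = Add(-1000, Mul(-1, -53)) = Add(-1000, 53) = -947)
Add(Function('Y')(Pow(Add(6, -5), Rational(1, 2)), Function('U')(2, -1)), Mul(Z, -52)) = Add(-5, Mul(-947, -52)) = Add(-5, 49244) = 49239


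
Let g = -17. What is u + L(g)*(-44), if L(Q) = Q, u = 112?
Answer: 860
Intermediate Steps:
u + L(g)*(-44) = 112 - 17*(-44) = 112 + 748 = 860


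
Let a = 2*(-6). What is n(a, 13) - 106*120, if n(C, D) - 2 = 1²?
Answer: -12717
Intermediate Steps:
a = -12
n(C, D) = 3 (n(C, D) = 2 + 1² = 2 + 1 = 3)
n(a, 13) - 106*120 = 3 - 106*120 = 3 - 12720 = -12717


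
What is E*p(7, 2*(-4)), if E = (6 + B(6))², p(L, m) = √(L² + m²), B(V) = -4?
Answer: 4*√113 ≈ 42.521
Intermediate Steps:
E = 4 (E = (6 - 4)² = 2² = 4)
E*p(7, 2*(-4)) = 4*√(7² + (2*(-4))²) = 4*√(49 + (-8)²) = 4*√(49 + 64) = 4*√113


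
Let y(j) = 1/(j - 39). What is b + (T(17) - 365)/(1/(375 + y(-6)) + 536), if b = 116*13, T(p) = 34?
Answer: 13633534278/9044509 ≈ 1507.4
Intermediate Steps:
y(j) = 1/(-39 + j)
b = 1508
b + (T(17) - 365)/(1/(375 + y(-6)) + 536) = 1508 + (34 - 365)/(1/(375 + 1/(-39 - 6)) + 536) = 1508 - 331/(1/(375 + 1/(-45)) + 536) = 1508 - 331/(1/(375 - 1/45) + 536) = 1508 - 331/(1/(16874/45) + 536) = 1508 - 331/(45/16874 + 536) = 1508 - 331/9044509/16874 = 1508 - 331*16874/9044509 = 1508 - 5585294/9044509 = 13633534278/9044509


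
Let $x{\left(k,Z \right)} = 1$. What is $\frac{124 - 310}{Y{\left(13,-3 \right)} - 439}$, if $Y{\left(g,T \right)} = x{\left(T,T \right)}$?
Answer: $\frac{31}{73} \approx 0.42466$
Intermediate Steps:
$Y{\left(g,T \right)} = 1$
$\frac{124 - 310}{Y{\left(13,-3 \right)} - 439} = \frac{124 - 310}{1 - 439} = - \frac{186}{-438} = \left(-186\right) \left(- \frac{1}{438}\right) = \frac{31}{73}$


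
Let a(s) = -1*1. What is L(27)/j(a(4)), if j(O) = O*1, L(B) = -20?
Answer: 20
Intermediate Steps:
a(s) = -1
j(O) = O
L(27)/j(a(4)) = -20/(-1) = -20*(-1) = 20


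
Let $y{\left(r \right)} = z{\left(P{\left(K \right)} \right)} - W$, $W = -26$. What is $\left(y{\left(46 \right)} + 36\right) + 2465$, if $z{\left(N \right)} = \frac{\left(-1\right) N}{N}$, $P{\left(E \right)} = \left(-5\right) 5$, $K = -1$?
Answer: $2526$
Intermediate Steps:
$P{\left(E \right)} = -25$
$z{\left(N \right)} = -1$
$y{\left(r \right)} = 25$ ($y{\left(r \right)} = -1 - -26 = -1 + 26 = 25$)
$\left(y{\left(46 \right)} + 36\right) + 2465 = \left(25 + 36\right) + 2465 = 61 + 2465 = 2526$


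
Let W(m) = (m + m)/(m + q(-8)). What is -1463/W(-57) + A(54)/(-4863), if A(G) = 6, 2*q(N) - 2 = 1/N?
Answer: -37320347/51872 ≈ -719.47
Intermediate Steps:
q(N) = 1 + 1/(2*N)
W(m) = 2*m/(15/16 + m) (W(m) = (m + m)/(m + (½ - 8)/(-8)) = (2*m)/(m - ⅛*(-15/2)) = (2*m)/(m + 15/16) = (2*m)/(15/16 + m) = 2*m/(15/16 + m))
-1463/W(-57) + A(54)/(-4863) = -1463/(32*(-57)/(15 + 16*(-57))) + 6/(-4863) = -1463/(32*(-57)/(15 - 912)) + 6*(-1/4863) = -1463/(32*(-57)/(-897)) - 2/1621 = -1463/(32*(-57)*(-1/897)) - 2/1621 = -1463/608/299 - 2/1621 = -1463*299/608 - 2/1621 = -23023/32 - 2/1621 = -37320347/51872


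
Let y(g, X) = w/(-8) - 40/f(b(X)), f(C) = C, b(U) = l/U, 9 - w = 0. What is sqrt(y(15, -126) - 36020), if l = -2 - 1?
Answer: I*sqrt(603218)/4 ≈ 194.17*I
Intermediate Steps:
l = -3
w = 9 (w = 9 - 1*0 = 9 + 0 = 9)
b(U) = -3/U
y(g, X) = -9/8 + 40*X/3 (y(g, X) = 9/(-8) - 40*(-X/3) = 9*(-1/8) - (-40)*X/3 = -9/8 + 40*X/3)
sqrt(y(15, -126) - 36020) = sqrt((-9/8 + (40/3)*(-126)) - 36020) = sqrt((-9/8 - 1680) - 36020) = sqrt(-13449/8 - 36020) = sqrt(-301609/8) = I*sqrt(603218)/4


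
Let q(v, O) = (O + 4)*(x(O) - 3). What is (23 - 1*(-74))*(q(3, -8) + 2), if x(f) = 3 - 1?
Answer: 582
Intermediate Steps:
x(f) = 2
q(v, O) = -4 - O (q(v, O) = (O + 4)*(2 - 3) = (4 + O)*(-1) = -4 - O)
(23 - 1*(-74))*(q(3, -8) + 2) = (23 - 1*(-74))*((-4 - 1*(-8)) + 2) = (23 + 74)*((-4 + 8) + 2) = 97*(4 + 2) = 97*6 = 582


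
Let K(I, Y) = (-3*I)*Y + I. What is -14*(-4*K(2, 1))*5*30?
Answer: -33600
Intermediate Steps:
K(I, Y) = I - 3*I*Y (K(I, Y) = -3*I*Y + I = I - 3*I*Y)
-14*(-4*K(2, 1))*5*30 = -14*(-8*(1 - 3*1))*5*30 = -14*(-8*(1 - 3))*5*30 = -14*(-8*(-2))*5*30 = -14*(-4*(-4))*5*30 = -224*5*30 = -14*80*30 = -1120*30 = -33600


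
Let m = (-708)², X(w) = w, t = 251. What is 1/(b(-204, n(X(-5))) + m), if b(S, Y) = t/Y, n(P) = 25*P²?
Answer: 625/313290251 ≈ 1.9950e-6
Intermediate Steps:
m = 501264
b(S, Y) = 251/Y
1/(b(-204, n(X(-5))) + m) = 1/(251/((25*(-5)²)) + 501264) = 1/(251/((25*25)) + 501264) = 1/(251/625 + 501264) = 1/(313290251/625) = 625/313290251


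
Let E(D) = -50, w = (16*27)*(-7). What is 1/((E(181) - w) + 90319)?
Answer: 1/93293 ≈ 1.0719e-5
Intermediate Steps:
w = -3024 (w = 432*(-7) = -3024)
1/((E(181) - w) + 90319) = 1/((-50 - 1*(-3024)) + 90319) = 1/((-50 + 3024) + 90319) = 1/(2974 + 90319) = 1/93293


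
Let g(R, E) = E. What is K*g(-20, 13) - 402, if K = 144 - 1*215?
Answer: -1325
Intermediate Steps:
K = -71 (K = 144 - 215 = -71)
K*g(-20, 13) - 402 = -71*13 - 402 = -923 - 402 = -1325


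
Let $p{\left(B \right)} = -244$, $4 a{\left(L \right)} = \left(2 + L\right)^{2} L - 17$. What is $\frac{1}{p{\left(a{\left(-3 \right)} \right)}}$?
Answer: $- \frac{1}{244} \approx -0.0040984$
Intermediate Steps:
$a{\left(L \right)} = - \frac{17}{4} + \frac{L \left(2 + L\right)^{2}}{4}$ ($a{\left(L \right)} = \frac{\left(2 + L\right)^{2} L - 17}{4} = \frac{L \left(2 + L\right)^{2} - 17}{4} = \frac{-17 + L \left(2 + L\right)^{2}}{4} = - \frac{17}{4} + \frac{L \left(2 + L\right)^{2}}{4}$)
$\frac{1}{p{\left(a{\left(-3 \right)} \right)}} = \frac{1}{-244} = - \frac{1}{244}$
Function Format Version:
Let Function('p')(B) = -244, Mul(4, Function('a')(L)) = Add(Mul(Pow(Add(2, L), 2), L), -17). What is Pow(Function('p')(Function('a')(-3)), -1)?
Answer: Rational(-1, 244) ≈ -0.0040984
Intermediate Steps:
Function('a')(L) = Add(Rational(-17, 4), Mul(Rational(1, 4), L, Pow(Add(2, L), 2))) (Function('a')(L) = Mul(Rational(1, 4), Add(Mul(Pow(Add(2, L), 2), L), -17)) = Mul(Rational(1, 4), Add(Mul(L, Pow(Add(2, L), 2)), -17)) = Mul(Rational(1, 4), Add(-17, Mul(L, Pow(Add(2, L), 2)))) = Add(Rational(-17, 4), Mul(Rational(1, 4), L, Pow(Add(2, L), 2))))
Pow(Function('p')(Function('a')(-3)), -1) = Pow(-244, -1) = Rational(-1, 244)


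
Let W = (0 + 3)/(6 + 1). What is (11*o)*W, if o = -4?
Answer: -132/7 ≈ -18.857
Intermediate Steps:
W = 3/7 ≈ 0.42857
(11*o)*W = (11*(-4))*(3/7) = -44*3/7 = -132/7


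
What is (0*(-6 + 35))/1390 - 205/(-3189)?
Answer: 205/3189 ≈ 0.064283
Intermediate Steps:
(0*(-6 + 35))/1390 - 205/(-3189) = (0*29)*(1/1390) - 205*(-1/3189) = 0*(1/1390) + 205/3189 = 0 + 205/3189 = 205/3189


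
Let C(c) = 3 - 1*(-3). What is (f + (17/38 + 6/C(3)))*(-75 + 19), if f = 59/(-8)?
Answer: 6307/19 ≈ 331.95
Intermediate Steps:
C(c) = 6 (C(c) = 3 + 3 = 6)
f = -59/8 (f = 59*(-⅛) = -59/8 ≈ -7.3750)
(f + (17/38 + 6/C(3)))*(-75 + 19) = (-59/8 + (17/38 + 6/6))*(-75 + 19) = (-59/8 + (17*(1/38) + 6*(⅙)))*(-56) = (-59/8 + (17/38 + 1))*(-56) = (-59/8 + 55/38)*(-56) = -901/152*(-56) = 6307/19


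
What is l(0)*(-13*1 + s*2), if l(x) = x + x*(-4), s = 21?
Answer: 0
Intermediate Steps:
l(x) = -3*x (l(x) = x - 4*x = -3*x)
l(0)*(-13*1 + s*2) = (-3*0)*(-13*1 + 21*2) = 0*(-13 + 42) = 0*29 = 0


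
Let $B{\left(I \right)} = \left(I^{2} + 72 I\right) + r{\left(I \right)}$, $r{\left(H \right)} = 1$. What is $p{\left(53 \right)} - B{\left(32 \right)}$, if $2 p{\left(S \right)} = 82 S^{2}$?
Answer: $111840$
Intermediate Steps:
$p{\left(S \right)} = 41 S^{2}$ ($p{\left(S \right)} = \frac{82 S^{2}}{2} = 41 S^{2}$)
$B{\left(I \right)} = 1 + I^{2} + 72 I$ ($B{\left(I \right)} = \left(I^{2} + 72 I\right) + 1 = 1 + I^{2} + 72 I$)
$p{\left(53 \right)} - B{\left(32 \right)} = 41 \cdot 53^{2} - \left(1 + 32^{2} + 72 \cdot 32\right) = 41 \cdot 2809 - \left(1 + 1024 + 2304\right) = 115169 - 3329 = 111840$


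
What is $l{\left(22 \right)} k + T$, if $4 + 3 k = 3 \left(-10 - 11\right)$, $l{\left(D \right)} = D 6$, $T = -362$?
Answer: $-3310$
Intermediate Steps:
$l{\left(D \right)} = 6 D$
$k = - \frac{67}{3}$ ($k = - \frac{4}{3} + \frac{3 \left(-10 - 11\right)}{3} = - \frac{4}{3} + \frac{3 \left(-21\right)}{3} = - \frac{4}{3} + \frac{1}{3} \left(-63\right) = - \frac{4}{3} - 21 = - \frac{67}{3} \approx -22.333$)
$l{\left(22 \right)} k + T = 6 \cdot 22 \left(- \frac{67}{3}\right) - 362 = 132 \left(- \frac{67}{3}\right) - 362 = -2948 - 362 = -3310$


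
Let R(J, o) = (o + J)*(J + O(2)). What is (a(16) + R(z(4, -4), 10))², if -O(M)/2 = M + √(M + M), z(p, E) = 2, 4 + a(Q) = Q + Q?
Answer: 1936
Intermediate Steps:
a(Q) = -4 + 2*Q (a(Q) = -4 + (Q + Q) = -4 + 2*Q)
O(M) = -2*M - 2*√2*√M (O(M) = -2*(M + √(M + M)) = -2*(M + √(2*M)) = -2*(M + √2*√M) = -2*M - 2*√2*√M)
R(J, o) = (-8 + J)*(J + o) (R(J, o) = (o + J)*(J + (-2*2 - 2*√2*√2)) = (J + o)*(J + (-4 - 4)) = (J + o)*(J - 8) = (J + o)*(-8 + J) = (-8 + J)*(J + o))
(a(16) + R(z(4, -4), 10))² = ((-4 + 2*16) + (2² - 8*2 - 8*10 + 2*10))² = ((-4 + 32) + (4 - 16 - 80 + 20))² = (28 - 72)² = (-44)² = 1936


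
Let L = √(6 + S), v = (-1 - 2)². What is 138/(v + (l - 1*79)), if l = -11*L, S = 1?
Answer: -460/193 + 506*√7/1351 ≈ -1.3925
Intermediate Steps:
v = 9 (v = (-3)² = 9)
L = √7 (L = √(6 + 1) = √7 ≈ 2.6458)
l = -11*√7 ≈ -29.103
138/(v + (l - 1*79)) = 138/(9 + (-11*√7 - 1*79)) = 138/(9 + (-11*√7 - 79)) = 138/(9 + (-79 - 11*√7)) = 138/(-70 - 11*√7)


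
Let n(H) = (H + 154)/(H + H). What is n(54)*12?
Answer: 208/9 ≈ 23.111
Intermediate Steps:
n(H) = (154 + H)/(2*H) (n(H) = (154 + H)/((2*H)) = (154 + H)*(1/(2*H)) = (154 + H)/(2*H))
n(54)*12 = ((1/2)*(154 + 54)/54)*12 = ((1/2)*(1/54)*208)*12 = (52/27)*12 = 208/9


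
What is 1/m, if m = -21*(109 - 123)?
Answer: 1/294 ≈ 0.0034014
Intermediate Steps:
m = 294 (m = -21*(-14) = 294)
1/m = 1/294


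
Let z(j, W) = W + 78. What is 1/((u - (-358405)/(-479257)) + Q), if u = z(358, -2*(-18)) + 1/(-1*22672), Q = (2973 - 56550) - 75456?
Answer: -10865714704/1400805200162393 ≈ -7.7568e-6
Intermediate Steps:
Q = -129033 (Q = -53577 - 75456 = -129033)
z(j, W) = 78 + W
u = 2584607/22672 (u = (78 - 2*(-18)) + 1/(-1*22672) = (78 + 36) + 1/(-22672) = 114 - 1/22672 = 2584607/22672 ≈ 114.00)
1/((u - (-358405)/(-479257)) + Q) = 1/((2584607/22672 - (-358405)/(-479257)) - 129033) = 1/((2584607/22672 - (-358405)*(-1)/479257) - 129033) = 1/((2584607/22672 - 1*358405/479257) - 129033) = 1/((2584607/22672 - 358405/479257) - 129033) = 1/(1230565238839/10865714704 - 129033) = 1/(-1400805200162393/10865714704) = -10865714704/1400805200162393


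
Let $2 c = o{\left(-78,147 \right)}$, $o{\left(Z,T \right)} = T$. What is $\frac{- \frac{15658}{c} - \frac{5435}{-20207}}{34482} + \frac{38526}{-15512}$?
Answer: $- \frac{141281447656619}{56744188359012} \approx -2.4898$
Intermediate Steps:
$c = \frac{147}{2}$ ($c = \frac{1}{2} \cdot 147 = \frac{147}{2} \approx 73.5$)
$\frac{- \frac{15658}{c} - \frac{5435}{-20207}}{34482} + \frac{38526}{-15512} = \frac{- \frac{15658}{\frac{147}{2}} - \frac{5435}{-20207}}{34482} + \frac{38526}{-15512} = \left(\left(-15658\right) \frac{2}{147} - - \frac{5435}{20207}\right) \frac{1}{34482} + 38526 \left(- \frac{1}{15512}\right) = \left(- \frac{31316}{147} + \frac{5435}{20207}\right) \frac{1}{34482} - \frac{19263}{7756} = \left(- \frac{632003467}{2970429}\right) \frac{1}{34482} - \frac{19263}{7756} = - \frac{632003467}{102426332778} - \frac{19263}{7756} = - \frac{141281447656619}{56744188359012}$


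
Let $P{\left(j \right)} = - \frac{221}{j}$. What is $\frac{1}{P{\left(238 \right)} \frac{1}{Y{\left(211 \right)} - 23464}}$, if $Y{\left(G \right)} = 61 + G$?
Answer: $24976$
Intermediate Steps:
$\frac{1}{P{\left(238 \right)} \frac{1}{Y{\left(211 \right)} - 23464}} = \frac{1}{- \frac{221}{238} \frac{1}{\left(61 + 211\right) - 23464}} = \frac{1}{\left(-221\right) \frac{1}{238} \frac{1}{272 - 23464}} = \frac{1}{\left(- \frac{13}{14}\right) \frac{1}{-23192}} = \frac{1}{\left(- \frac{13}{14}\right) \left(- \frac{1}{23192}\right)} = \frac{1}{\frac{1}{24976}} = 24976$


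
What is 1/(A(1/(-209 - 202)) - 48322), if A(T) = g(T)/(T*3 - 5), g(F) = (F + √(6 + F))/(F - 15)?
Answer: -432285011705806042/20888876349639582656123 - 289746506*√1013115/20888876349639582656123 ≈ -2.0695e-5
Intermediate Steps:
g(F) = (F + √(6 + F))/(-15 + F)
A(T) = (T + √(6 + T))/((-15 + T)*(-5 + 3*T)) (A(T) = ((T + √(6 + T))/(-15 + T))/(T*3 - 5) = ((T + √(6 + T))/(-15 + T))/(3*T - 5) = ((T + √(6 + T))/(-15 + T))/(-5 + 3*T) = (T + √(6 + T))/((-15 + T)*(-5 + 3*T)))
1/(A(1/(-209 - 202)) - 48322) = 1/((1/(-209 - 202) + √(6 + 1/(-209 - 202)))/((-15 + 1/(-209 - 202))*(-5 + 3/(-209 - 202))) - 48322) = 1/((1/(-411) + √(6 + 1/(-411)))/((-15 + 1/(-411))*(-5 + 3/(-411))) - 48322) = 1/((-1/411 + √(6 - 1/411))/((-15 - 1/411)*(-5 + 3*(-1/411))) - 48322) = 1/((-1/411 + √(2465/411))/((-6166/411)*(-5 - 1/137)) - 48322) = 1/(-411*(-1/411 + √1013115/411)/(6166*(-686/137)) - 48322) = 1/(-411/6166*(-137/686)*(-1/411 + √1013115/411) - 48322) = 1/((-137/4229876 + 137*√1013115/4229876) - 48322) = 1/(-204396068209/4229876 + 137*√1013115/4229876)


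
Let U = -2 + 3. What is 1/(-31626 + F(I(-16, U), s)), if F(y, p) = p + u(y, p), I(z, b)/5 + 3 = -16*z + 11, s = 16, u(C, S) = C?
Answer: -1/30290 ≈ -3.3014e-5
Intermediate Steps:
U = 1
I(z, b) = 40 - 80*z (I(z, b) = -15 + 5*(-16*z + 11) = -15 + 5*(11 - 16*z) = -15 + (55 - 80*z) = 40 - 80*z)
F(y, p) = p + y
1/(-31626 + F(I(-16, U), s)) = 1/(-31626 + (16 + (40 - 80*(-16)))) = 1/(-31626 + (16 + (40 + 1280))) = 1/(-31626 + (16 + 1320)) = 1/(-31626 + 1336) = 1/(-30290) = -1/30290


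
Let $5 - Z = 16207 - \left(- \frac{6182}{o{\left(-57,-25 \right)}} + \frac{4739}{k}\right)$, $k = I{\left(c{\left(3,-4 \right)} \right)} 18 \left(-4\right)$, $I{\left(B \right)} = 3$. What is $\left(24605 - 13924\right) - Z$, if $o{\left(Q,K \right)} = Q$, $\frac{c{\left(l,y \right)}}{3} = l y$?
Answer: $\frac{109972769}{4104} \approx 26796.0$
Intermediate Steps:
$c{\left(l,y \right)} = 3 l y$
$k = -216$ ($k = 3 \cdot 18 \left(-4\right) = 54 \left(-4\right) = -216$)
$Z = - \frac{66137945}{4104}$ ($Z = 5 - \left(16207 - \left(- \frac{6182}{-57} + \frac{4739}{-216}\right)\right) = 5 - \left(16207 - \left(\left(-6182\right) \left(- \frac{1}{57}\right) + 4739 \left(- \frac{1}{216}\right)\right)\right) = 5 - \left(16207 - \left(\frac{6182}{57} - \frac{4739}{216}\right)\right) = 5 - \left(16207 - \frac{355063}{4104}\right) = 5 - \frac{66158465}{4104} = - \frac{66137945}{4104} \approx -16115.0$)
$\left(24605 - 13924\right) - Z = \left(24605 - 13924\right) - - \frac{66137945}{4104} = \left(24605 - 13924\right) + \frac{66137945}{4104} = 10681 + \frac{66137945}{4104} = \frac{109972769}{4104}$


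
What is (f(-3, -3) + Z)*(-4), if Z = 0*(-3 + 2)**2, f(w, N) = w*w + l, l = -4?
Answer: -20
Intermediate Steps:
f(w, N) = -4 + w**2 (f(w, N) = w*w - 4 = w**2 - 4 = -4 + w**2)
Z = 0 (Z = 0*(-1)**2 = 0*1 = 0)
(f(-3, -3) + Z)*(-4) = ((-4 + (-3)**2) + 0)*(-4) = ((-4 + 9) + 0)*(-4) = (5 + 0)*(-4) = 5*(-4) = -20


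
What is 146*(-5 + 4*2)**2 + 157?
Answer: 1471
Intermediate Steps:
146*(-5 + 4*2)**2 + 157 = 146*(-5 + 8)**2 + 157 = 146*3**2 + 157 = 146*9 + 157 = 1314 + 157 = 1471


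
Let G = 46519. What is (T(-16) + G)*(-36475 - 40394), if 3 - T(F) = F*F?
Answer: -3556421154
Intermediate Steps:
T(F) = 3 - F**2 (T(F) = 3 - F*F = 3 - F**2)
(T(-16) + G)*(-36475 - 40394) = ((3 - 1*(-16)**2) + 46519)*(-36475 - 40394) = ((3 - 1*256) + 46519)*(-76869) = ((3 - 256) + 46519)*(-76869) = (-253 + 46519)*(-76869) = 46266*(-76869) = -3556421154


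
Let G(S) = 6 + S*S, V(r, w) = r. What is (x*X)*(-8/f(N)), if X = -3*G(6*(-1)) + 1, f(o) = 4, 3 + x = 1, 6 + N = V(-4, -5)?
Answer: -500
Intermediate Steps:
N = -10 (N = -6 - 4 = -10)
x = -2 (x = -3 + 1 = -2)
G(S) = 6 + S²
X = -125 (X = -3*(6 + (6*(-1))²) + 1 = -3*(6 + (-6)²) + 1 = -3*(6 + 36) + 1 = -3*42 + 1 = -126 + 1 = -125)
(x*X)*(-8/f(N)) = (-2*(-125))*(-8/4) = 250*(-8*¼) = 250*(-2) = -500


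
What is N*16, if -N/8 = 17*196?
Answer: -426496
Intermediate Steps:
N = -26656 (N = -136*196 = -8*3332 = -26656)
N*16 = -26656*16 = -426496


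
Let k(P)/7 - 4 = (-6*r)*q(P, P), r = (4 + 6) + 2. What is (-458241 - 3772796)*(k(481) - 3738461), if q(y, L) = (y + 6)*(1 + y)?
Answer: 516374240880653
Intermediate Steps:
q(y, L) = (1 + y)*(6 + y) (q(y, L) = (6 + y)*(1 + y) = (1 + y)*(6 + y))
r = 12 (r = 10 + 2 = 12)
k(P) = -2996 - 3528*P - 504*P² (k(P) = 28 + 7*((-6*12)*(6 + P² + 7*P)) = 28 + 7*(-72*(6 + P² + 7*P)) = 28 + 7*(-432 - 504*P - 72*P²) = 28 + (-3024 - 3528*P - 504*P²) = -2996 - 3528*P - 504*P²)
(-458241 - 3772796)*(k(481) - 3738461) = (-458241 - 3772796)*((-2996 - 3528*481 - 504*481²) - 3738461) = -4231037*((-2996 - 1696968 - 504*231361) - 3738461) = -4231037*((-2996 - 1696968 - 116605944) - 3738461) = -4231037*(-118305908 - 3738461) = -4231037*(-122044369) = 516374240880653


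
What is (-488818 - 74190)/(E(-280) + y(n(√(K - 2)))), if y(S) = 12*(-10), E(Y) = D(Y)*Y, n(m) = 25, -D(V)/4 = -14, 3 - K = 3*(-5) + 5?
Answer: 70376/1975 ≈ 35.633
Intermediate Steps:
K = 13 (K = 3 - (3*(-5) + 5) = 3 - (-15 + 5) = 3 - 1*(-10) = 3 + 10 = 13)
D(V) = 56 (D(V) = -4*(-14) = 56)
E(Y) = 56*Y
y(S) = -120
(-488818 - 74190)/(E(-280) + y(n(√(K - 2)))) = (-488818 - 74190)/(56*(-280) - 120) = -563008/(-15680 - 120) = -563008/(-15800) = -563008*(-1/15800) = 70376/1975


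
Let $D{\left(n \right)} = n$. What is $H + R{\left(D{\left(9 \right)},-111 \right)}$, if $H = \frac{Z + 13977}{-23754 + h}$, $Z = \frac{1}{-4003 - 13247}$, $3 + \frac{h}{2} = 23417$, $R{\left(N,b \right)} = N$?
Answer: $\frac{3823341749}{398026500} \approx 9.6057$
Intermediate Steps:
$h = 46828$ ($h = -6 + 2 \cdot 23417 = -6 + 46834 = 46828$)
$Z = - \frac{1}{17250}$ ($Z = \frac{1}{-17250} = - \frac{1}{17250} \approx -5.7971 \cdot 10^{-5}$)
$H = \frac{241103249}{398026500}$ ($H = \frac{- \frac{1}{17250} + 13977}{-23754 + 46828} = \frac{241103249}{17250 \cdot 23074} = \frac{241103249}{17250} \cdot \frac{1}{23074} = \frac{241103249}{398026500} \approx 0.60575$)
$H + R{\left(D{\left(9 \right)},-111 \right)} = \frac{241103249}{398026500} + 9 = \frac{3823341749}{398026500}$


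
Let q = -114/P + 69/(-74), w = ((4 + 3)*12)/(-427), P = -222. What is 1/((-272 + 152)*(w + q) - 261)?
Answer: -2257/422337 ≈ -0.0053441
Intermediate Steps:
w = -12/61 (w = (7*12)*(-1/427) = 84*(-1/427) = -12/61 ≈ -0.19672)
q = -31/74 (q = -114/(-222) + 69/(-74) = -114*(-1/222) + 69*(-1/74) = 19/37 - 69/74 = -31/74 ≈ -0.41892)
1/((-272 + 152)*(w + q) - 261) = 1/((-272 + 152)*(-12/61 - 31/74) - 261) = 1/(-120*(-2779/4514) - 261) = 1/(166740/2257 - 261) = 1/(-422337/2257) = -2257/422337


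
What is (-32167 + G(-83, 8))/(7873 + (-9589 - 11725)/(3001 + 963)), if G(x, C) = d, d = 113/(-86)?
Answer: -2741576725/670526047 ≈ -4.0887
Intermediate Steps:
d = -113/86 (d = 113*(-1/86) = -113/86 ≈ -1.3140)
G(x, C) = -113/86
(-32167 + G(-83, 8))/(7873 + (-9589 - 11725)/(3001 + 963)) = (-32167 - 113/86)/(7873 + (-9589 - 11725)/(3001 + 963)) = -2766475/(86*(7873 - 21314/3964)) = -2766475/(86*(7873 - 21314*1/3964)) = -2766475/(86*(7873 - 10657/1982)) = -2766475/(86*15593629/1982) = -2766475/86*1982/15593629 = -2741576725/670526047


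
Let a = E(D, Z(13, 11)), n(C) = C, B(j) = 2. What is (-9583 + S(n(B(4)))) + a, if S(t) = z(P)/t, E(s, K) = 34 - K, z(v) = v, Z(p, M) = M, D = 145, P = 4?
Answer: -9558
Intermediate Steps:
a = 23 (a = 34 - 1*11 = 34 - 11 = 23)
S(t) = 4/t
(-9583 + S(n(B(4)))) + a = (-9583 + 4/2) + 23 = (-9583 + 4*(½)) + 23 = (-9583 + 2) + 23 = -9581 + 23 = -9558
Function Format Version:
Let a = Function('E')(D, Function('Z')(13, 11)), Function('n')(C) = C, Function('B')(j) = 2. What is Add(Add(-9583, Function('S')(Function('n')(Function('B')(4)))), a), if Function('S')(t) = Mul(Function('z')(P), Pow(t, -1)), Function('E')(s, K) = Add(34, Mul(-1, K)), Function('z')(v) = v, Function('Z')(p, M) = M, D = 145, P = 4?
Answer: -9558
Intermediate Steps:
a = 23 (a = Add(34, Mul(-1, 11)) = Add(34, -11) = 23)
Function('S')(t) = Mul(4, Pow(t, -1))
Add(Add(-9583, Function('S')(Function('n')(Function('B')(4)))), a) = Add(Add(-9583, Mul(4, Pow(2, -1))), 23) = Add(Add(-9583, Mul(4, Rational(1, 2))), 23) = Add(Add(-9583, 2), 23) = Add(-9581, 23) = -9558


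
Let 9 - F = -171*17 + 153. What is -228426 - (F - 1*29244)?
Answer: -201945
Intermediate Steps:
F = 2763 (F = 9 - (-171*17 + 153) = 9 - (-2907 + 153) = 9 - 1*(-2754) = 9 + 2754 = 2763)
-228426 - (F - 1*29244) = -228426 - (2763 - 1*29244) = -228426 - (2763 - 29244) = -228426 - 1*(-26481) = -228426 + 26481 = -201945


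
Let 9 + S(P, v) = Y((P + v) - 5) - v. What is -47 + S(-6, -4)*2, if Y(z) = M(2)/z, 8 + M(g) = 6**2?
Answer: -911/15 ≈ -60.733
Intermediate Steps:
M(g) = 28 (M(g) = -8 + 6**2 = -8 + 36 = 28)
Y(z) = 28/z
S(P, v) = -9 - v + 28/(-5 + P + v) (S(P, v) = -9 + (28/((P + v) - 5) - v) = -9 + (28/(-5 + P + v) - v) = -9 + (-v + 28/(-5 + P + v)) = -9 - v + 28/(-5 + P + v))
-47 + S(-6, -4)*2 = -47 + ((28 - (9 - 4)*(-5 - 6 - 4))/(-5 - 6 - 4))*2 = -47 + ((28 - 1*5*(-15))/(-15))*2 = -47 - (28 + 75)/15*2 = -47 - 1/15*103*2 = -47 - 103/15*2 = -47 - 206/15 = -911/15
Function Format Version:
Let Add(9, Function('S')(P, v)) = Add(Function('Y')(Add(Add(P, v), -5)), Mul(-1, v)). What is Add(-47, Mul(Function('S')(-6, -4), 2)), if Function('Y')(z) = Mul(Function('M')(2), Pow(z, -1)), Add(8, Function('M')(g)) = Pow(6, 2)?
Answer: Rational(-911, 15) ≈ -60.733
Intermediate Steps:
Function('M')(g) = 28 (Function('M')(g) = Add(-8, Pow(6, 2)) = Add(-8, 36) = 28)
Function('Y')(z) = Mul(28, Pow(z, -1))
Function('S')(P, v) = Add(-9, Mul(-1, v), Mul(28, Pow(Add(-5, P, v), -1))) (Function('S')(P, v) = Add(-9, Add(Mul(28, Pow(Add(Add(P, v), -5), -1)), Mul(-1, v))) = Add(-9, Add(Mul(28, Pow(Add(-5, P, v), -1)), Mul(-1, v))) = Add(-9, Add(Mul(-1, v), Mul(28, Pow(Add(-5, P, v), -1)))) = Add(-9, Mul(-1, v), Mul(28, Pow(Add(-5, P, v), -1))))
Add(-47, Mul(Function('S')(-6, -4), 2)) = Add(-47, Mul(Mul(Pow(Add(-5, -6, -4), -1), Add(28, Mul(-1, Add(9, -4), Add(-5, -6, -4)))), 2)) = Add(-47, Mul(Mul(Pow(-15, -1), Add(28, Mul(-1, 5, -15))), 2)) = Add(-47, Mul(Mul(Rational(-1, 15), Add(28, 75)), 2)) = Add(-47, Mul(Mul(Rational(-1, 15), 103), 2)) = Add(-47, Mul(Rational(-103, 15), 2)) = Add(-47, Rational(-206, 15)) = Rational(-911, 15)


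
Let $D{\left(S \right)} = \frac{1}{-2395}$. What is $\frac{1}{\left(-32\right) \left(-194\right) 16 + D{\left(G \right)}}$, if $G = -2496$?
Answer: $\frac{2395}{237890559} \approx 1.0068 \cdot 10^{-5}$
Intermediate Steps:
$D{\left(S \right)} = - \frac{1}{2395}$
$\frac{1}{\left(-32\right) \left(-194\right) 16 + D{\left(G \right)}} = \frac{1}{\left(-32\right) \left(-194\right) 16 - \frac{1}{2395}} = \frac{1}{6208 \cdot 16 - \frac{1}{2395}} = \frac{1}{99328 - \frac{1}{2395}} = \frac{1}{\frac{237890559}{2395}} = \frac{2395}{237890559}$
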